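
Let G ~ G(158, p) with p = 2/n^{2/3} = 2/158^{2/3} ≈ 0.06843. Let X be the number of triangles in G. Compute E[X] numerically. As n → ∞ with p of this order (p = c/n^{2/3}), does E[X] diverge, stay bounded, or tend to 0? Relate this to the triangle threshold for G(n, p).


Number of potential triangles: C(158, 3) = 644956.
Each occurs with probability p³ ≈ (0.06843)³ ≈ 3.204615e-04.
By linearity: E[X] = C(158, 3)·p³ ≈ 644956 · 3.204615e-04 ≈ 206.6835.
Since α = 2/3 < 1, p = c/n^{2/3} ≫ 1/n is above the triangle threshold p ~ 1/n. Asymptotically E[X] ~ (c³/6)·n^{3(1−α)} = (2³/6)·n^{1} → ∞; triangles are abundant w.h.p.

E[X] ≈ 206.6835; in regime p = Θ(1/n^{2/3}) E[X] diverges (above the triangle threshold p ~ 1/n).


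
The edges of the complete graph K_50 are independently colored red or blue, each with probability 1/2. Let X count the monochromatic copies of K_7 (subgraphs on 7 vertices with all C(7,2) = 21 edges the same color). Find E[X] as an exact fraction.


Let X = Σ_S X_S over the C(50, 7) = 99884400 subsets S of size 7, where X_S = 1 if the K_7 on S is monochromatic.
For a fixed S, the K_7 on S has C(7, 2) = 21 edges. P[all 21 edges red] = (1/2)^21, and likewise for blue, so P[monochromatic] = 2·(1/2)^21 = 2^{1 − 21} = 1/1048576.
By linearity: E[X] = C(50, 7) · 2^{1 − 21} = 99884400 · 1/1048576 = 6242775/65536.
Numerically: E[X] ≈ 95.25719.

E[X] = C(50,7)·2^(1−C(7,2)) = 6242775/65536 ≈ 95.25719.


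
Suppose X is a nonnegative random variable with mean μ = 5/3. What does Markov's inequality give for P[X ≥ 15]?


μ = E[X] = 5/3, a = 15.
Markov: P[X ≥ 15] ≤ μ/a = (5/3)/15 = 1/9.
Numerically: ≈ 0.1111.
(Since a = 15 > μ = 1.6667, the bound 1/9 is < 1 and informative.)

P[X ≥ 15] ≤ 1/9 ≈ 0.1111.


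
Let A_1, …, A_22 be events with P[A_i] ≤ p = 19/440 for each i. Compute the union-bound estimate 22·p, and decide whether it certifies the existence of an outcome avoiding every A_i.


Union bound: P[∪_{i=1}^{22} A_i] ≤ Σ_i P[A_i] ≤ 22·p = 22·(19/440) = 19/20.
Numerically: 19/20 ≈ 0.950.
Is 19/20 < 1? YES.
Since P[∪ A_i] ≤ 19/20 < 1, the complement has P[∩ A_i^c] ≥ 1 − 19/20 = 1/20 > 0, so some outcome avoids every A_i.

22·p = 19/20 ≈ 0.950; existence CERTIFIED by the union bound.


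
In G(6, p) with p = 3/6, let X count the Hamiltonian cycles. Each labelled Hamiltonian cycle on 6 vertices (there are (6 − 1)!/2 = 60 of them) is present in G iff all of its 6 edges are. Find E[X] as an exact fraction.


K_6 has (6 − 1)!/2 = 60 labelled Hamiltonian cycles.
For each such Hamiltonian cycle H, let X_H = 1 if all 6 edges of H are present in G. Then P[X_H = 1] = p^{6} = (1/2)^{6} = 1/64.
By linearity of expectation: E[X] = Σ_H E[X_H] = 60 · p^{6} = 60 · 1/64 = 15/16.
Numerically: E[X] ≈ 0.938.

E[X] = 60 · (1/2)^{6} = 15/16 ≈ 0.938.


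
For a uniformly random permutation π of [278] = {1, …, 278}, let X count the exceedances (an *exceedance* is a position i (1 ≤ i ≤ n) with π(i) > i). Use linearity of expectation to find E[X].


Write X = Σ_{i=1}^{278} X_i, where X_i = 1_{π(i) > i}.
For each fixed i, π(i) is uniform over {1, …, 278} (marginal of a uniform permutation), so P[π(i) > i] = (n − i)/n. Summing: Σ_{i=1}^{278} (n − i)/n = (0 + 1 + … + 277)/278 = 278(278 − 1)/(2·278) = (278 − 1)/2.
Hence E[X] = Σ_{i=1}^{278} (278 − i)/278 = 277/2 ≈ 138.5000.

E[X] = 277/2 = 138.5000.


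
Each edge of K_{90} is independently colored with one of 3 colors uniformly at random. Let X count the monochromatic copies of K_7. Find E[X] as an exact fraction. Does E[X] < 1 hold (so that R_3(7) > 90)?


E[X] = C(90, 7) · 3^{1 − 21} = 7471375560 · 3^{−20} = 7471375560/3486784401.
As a reduced fraction: E[X] = 830152840/387420489 ≈ 2.14277.
Is E[X] < 1? NO.
Since E[X] ≥ 1, the first-moment bound is inconclusive at n = 90; it does NOT by itself certify R_3(7) > 90.

E[X] = 830152840/387420489 ≈ 2.14277; E[X] ≥ 1; first-moment method inconclusive here.


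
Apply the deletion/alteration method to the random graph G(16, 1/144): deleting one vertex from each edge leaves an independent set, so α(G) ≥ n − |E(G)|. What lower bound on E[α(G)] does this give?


E[|E(G)|] = C(16, 2)·p = 120 · (1/144) = 5/6.
E[α(G)] ≥ n − E[|E(G)|] = 16 − 5/6 = 91/6.
Numerically: ≈ 15.1667.
(This is only a lower bound; the true E[α(G)] may be larger.)

E[α(G)] ≥ 91/6 ≈ 15.1667.


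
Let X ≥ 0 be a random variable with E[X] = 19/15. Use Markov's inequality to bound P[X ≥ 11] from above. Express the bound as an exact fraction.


μ = E[X] = 19/15, a = 11.
Markov: P[X ≥ 11] ≤ μ/a = (19/15)/11 = 19/165.
Numerically: ≈ 0.115.
(Since a = 11 > μ = 1.267, the bound 19/165 is < 1 and informative.)

P[X ≥ 11] ≤ 19/165 ≈ 0.115.


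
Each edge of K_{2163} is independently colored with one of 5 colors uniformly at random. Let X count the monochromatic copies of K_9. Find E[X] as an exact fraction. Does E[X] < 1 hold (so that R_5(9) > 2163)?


E[X] = C(2163, 9) · 5^{1 − 36} = 2808716806866462450348390 · 5^{−35} = 2808716806866462450348390/2910383045673370361328125.
As a reduced fraction: E[X] = 561743361373292490069678/582076609134674072265625 ≈ 0.965068.
Is E[X] < 1? YES.
Since E[X] < 1, there exists a 5-coloring of K_{2163} with no monochromatic K_9; hence R_5(9) > 2163.

E[X] = 561743361373292490069678/582076609134674072265625 ≈ 0.965068; E[X] < 1, so R_5(9) > 2163.


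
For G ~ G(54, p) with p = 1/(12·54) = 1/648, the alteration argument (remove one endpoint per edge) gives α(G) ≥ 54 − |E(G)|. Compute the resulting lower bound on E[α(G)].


E[|E(G)|] = C(54, 2)·p = 1431 · (1/648) = 53/24.
E[α(G)] ≥ n − E[|E(G)|] = 54 − 53/24 = 1243/24.
Numerically: ≈ 51.7917.
(This is only a lower bound; the true E[α(G)] may be larger.)

E[α(G)] ≥ 1243/24 ≈ 51.7917.


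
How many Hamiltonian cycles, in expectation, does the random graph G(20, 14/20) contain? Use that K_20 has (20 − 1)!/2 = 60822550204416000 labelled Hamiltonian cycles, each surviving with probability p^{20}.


K_20 has (20 − 1)!/2 = 60822550204416000 labelled Hamiltonian cycles.
For each such Hamiltonian cycle H, let X_H = 1 if all 20 edges of H are present in G. Then P[X_H = 1] = p^{20} = (7/10)^{20} = 79792266297612001/100000000000000000000.
Summing the indicators: E[X] = Σ_H E[X_H] = 60822550204416000 · p^{20} = 60822550204416000 · 79792266297612001/100000000000000000000 = 1184855742873690605203907421/24414062500000.
Numerically: E[X] ≈ 4.853e+13.

E[X] = 60822550204416000 · (7/10)^{20} = 1184855742873690605203907421/24414062500000 ≈ 4.853e+13.


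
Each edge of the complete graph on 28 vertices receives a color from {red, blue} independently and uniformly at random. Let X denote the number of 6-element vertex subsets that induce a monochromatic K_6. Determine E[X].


Let X = Σ_S X_S over the C(28, 6) = 376740 subsets S of size 6, where X_S = 1 if the K_6 on S is monochromatic.
For a fixed S, the K_6 on S has C(6, 2) = 15 edges. P[all 15 edges red] = (1/2)^15, and likewise for blue, so P[monochromatic] = 2·(1/2)^15 = 2^{1 − 15} = 1/16384.
Summing: E[X] = C(28, 6) · 2^{1 − 15} = 376740 · 1/16384 = 94185/4096.
Numerically: E[X] ≈ 22.994.

E[X] = C(28,6)·2^(1−C(6,2)) = 94185/4096 ≈ 22.994.


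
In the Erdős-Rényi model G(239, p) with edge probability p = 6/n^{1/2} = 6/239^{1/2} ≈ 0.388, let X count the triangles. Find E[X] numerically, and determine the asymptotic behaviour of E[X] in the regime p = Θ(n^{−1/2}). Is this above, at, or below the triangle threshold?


Number of potential triangles: C(239, 3) = 2246839.
Each occurs with probability p³ ≈ (0.388)³ ≈ 5.84597e-02.
By linearity: E[X] = C(239, 3)·p³ ≈ 2246839 · 5.84597e-02 ≈ 131349.630.
Since α = 1/2 < 1, p = c/n^{1/2} ≫ 1/n is above the triangle threshold p ~ 1/n. Asymptotically E[X] ~ (c³/6)·n^{3(1−α)} = (6³/6)·n^{1.5} → ∞; triangles are abundant w.h.p.

E[X] ≈ 131349.630; in regime p = Θ(1/n^{1/2}) E[X] diverges (above the triangle threshold p ~ 1/n).


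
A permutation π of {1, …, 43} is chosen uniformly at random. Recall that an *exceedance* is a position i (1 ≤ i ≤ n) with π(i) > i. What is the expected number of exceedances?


Write X = Σ_{i=1}^{43} X_i, where X_i = 1_{π(i) > i}.
For each fixed i, π(i) is uniform over {1, …, 43} (marginal of a uniform permutation), so P[π(i) > i] = (n − i)/n. Summing: Σ_{i=1}^{43} (n − i)/n = (0 + 1 + … + 42)/43 = 43(43 − 1)/(2·43) = (43 − 1)/2.
Hence E[X] = Σ_{i=1}^{43} (43 − i)/43 = 21 ≈ 21.00000.

E[X] = 21 = 21.00000.


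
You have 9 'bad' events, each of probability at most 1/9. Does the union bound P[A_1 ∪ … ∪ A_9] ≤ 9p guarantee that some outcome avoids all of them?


Union bound: P[∪_{i=1}^{9} A_i] ≤ Σ_i P[A_i] ≤ 9·p = 9·(1/9) = 1.
Numerically: 1 ≈ 1.000.
Is 1 < 1? NO.
Since the bound 1 is ≥ 1, the union bound is uninformative here; it does NOT by itself certify existence.

9·p = 1 ≈ 1.000; existence NOT certified by the union bound.


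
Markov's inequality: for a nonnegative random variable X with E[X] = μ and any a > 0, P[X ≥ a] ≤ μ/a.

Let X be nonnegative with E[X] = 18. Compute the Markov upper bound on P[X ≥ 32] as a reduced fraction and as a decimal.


μ = E[X] = 18, a = 32.
Markov: P[X ≥ 32] ≤ μ/a = (18)/32 = 9/16.
Numerically: ≈ 0.5625.
(Since a = 32 > μ = 18.0000, the bound 9/16 is < 1 and informative.)

P[X ≥ 32] ≤ 9/16 ≈ 0.5625.


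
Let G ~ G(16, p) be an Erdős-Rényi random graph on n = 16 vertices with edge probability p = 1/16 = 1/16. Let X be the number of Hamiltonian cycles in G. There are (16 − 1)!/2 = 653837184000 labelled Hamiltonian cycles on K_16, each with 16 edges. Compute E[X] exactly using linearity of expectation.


K_16 has (16 − 1)!/2 = 653837184000 labelled Hamiltonian cycles.
For each such Hamiltonian cycle H, let X_H = 1 if all 16 edges of H are present in G. Then P[X_H = 1] = p^{16} = (1/16)^{16} = 1/18446744073709551616.
By linearity: E[X] = Σ_H E[X_H] = 653837184000 · p^{16} = 653837184000 · 1/18446744073709551616 = 638512875/18014398509481984.
Numerically: E[X] ≈ 3.5445e-08.

E[X] = 653837184000 · (1/16)^{16} = 638512875/18014398509481984 ≈ 3.5445e-08.


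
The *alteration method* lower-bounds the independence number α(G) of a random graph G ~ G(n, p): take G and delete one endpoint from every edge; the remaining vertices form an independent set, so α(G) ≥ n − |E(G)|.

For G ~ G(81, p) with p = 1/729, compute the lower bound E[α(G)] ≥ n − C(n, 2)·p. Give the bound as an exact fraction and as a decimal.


E[|E(G)|] = C(81, 2)·p = 3240 · (1/729) = 40/9.
E[α(G)] ≥ n − E[|E(G)|] = 81 − 40/9 = 689/9.
Numerically: ≈ 76.555556.
(This is only a lower bound; the true E[α(G)] may be larger.)

E[α(G)] ≥ 689/9 ≈ 76.555556.


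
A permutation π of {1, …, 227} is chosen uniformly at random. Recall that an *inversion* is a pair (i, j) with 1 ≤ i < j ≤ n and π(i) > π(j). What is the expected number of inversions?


Write X = Σ X_I over the C(227, 2) = 25651 pairs i < j, with X_I the indicator of one inversion.
There are 25651 indicators.
For each fixed pair i < j, the values π(i) and π(j) are two distinct elements of {1, …, 227} in uniformly random order; by symmetry P[π(i) > π(j)] = 1/2.
By linearity: E[X] = 25651 · (1/2) = C(227, 2) · (1/2) = 25651/2 = 25651/2 ≈ 12825.50000.

E[X] = 25651/2 = 12825.50000.


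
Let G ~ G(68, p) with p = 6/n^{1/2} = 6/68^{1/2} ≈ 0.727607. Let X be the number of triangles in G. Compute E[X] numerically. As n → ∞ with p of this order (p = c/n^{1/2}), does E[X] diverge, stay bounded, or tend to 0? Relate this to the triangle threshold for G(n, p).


Number of potential triangles: C(68, 3) = 50116.
Each occurs with probability p³ ≈ (0.727607)³ ≈ 3.85203640e-01.
By linearity: E[X] = C(68, 3)·p³ ≈ 50116 · 3.85203640e-01 ≈ 19304.865610.
Since α = 1/2 < 1, p = c/n^{1/2} ≫ 1/n is above the triangle threshold p ~ 1/n. Asymptotically E[X] ~ (c³/6)·n^{3(1−α)} = (6³/6)·n^{1.5} → ∞; triangles are abundant w.h.p.

E[X] ≈ 19304.865610; in regime p = Θ(1/n^{1/2}) E[X] diverges (above the triangle threshold p ~ 1/n).


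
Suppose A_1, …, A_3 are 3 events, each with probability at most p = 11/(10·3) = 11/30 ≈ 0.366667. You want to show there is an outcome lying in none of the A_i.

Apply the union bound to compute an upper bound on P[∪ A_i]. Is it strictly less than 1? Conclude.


Union bound: P[∪_{i=1}^{3} A_i] ≤ Σ_i P[A_i] ≤ 3·p = 3·(11/30) = 11/10.
Numerically: 11/10 ≈ 1.100000.
Is 11/10 < 1? NO.
Since the bound 11/10 is ≥ 1, the union bound is uninformative here; it does NOT by itself certify existence.

3·p = 11/10 ≈ 1.100000; existence NOT certified by the union bound.


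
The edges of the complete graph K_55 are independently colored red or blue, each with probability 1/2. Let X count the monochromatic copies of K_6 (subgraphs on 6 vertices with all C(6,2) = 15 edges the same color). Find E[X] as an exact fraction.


Let X = Σ_S X_S over the C(55, 6) = 28989675 subsets S of size 6, where X_S = 1 if the K_6 on S is monochromatic.
For a fixed S, the K_6 on S has C(6, 2) = 15 edges. P[all 15 edges red] = (1/2)^15, and likewise for blue, so P[monochromatic] = 2·(1/2)^15 = 2^{1 − 15} = 1/16384.
By linearity of expectation: E[X] = C(55, 6) · 2^{1 − 15} = 28989675 · 1/16384 = 28989675/16384.
Numerically: E[X] ≈ 1769.38934.

E[X] = C(55,6)·2^(1−C(6,2)) = 28989675/16384 ≈ 1769.38934.


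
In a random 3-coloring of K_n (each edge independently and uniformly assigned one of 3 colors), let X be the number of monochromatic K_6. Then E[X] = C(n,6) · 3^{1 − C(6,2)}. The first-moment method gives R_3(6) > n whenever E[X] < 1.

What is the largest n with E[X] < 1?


We need C(n, 6) · 3^{1 − 15} < 1, i.e. C(n, 6) < 3^{15 − 1} = 4782969.
Check values of n near the boundary:
  n = 35: C(35, 6) = 1623160; 1623160 < 4782969? YES
  n = 36: C(36, 6) = 1947792; 1947792 < 4782969? YES
  n = 37: C(37, 6) = 2324784; 2324784 < 4782969? YES
  n = 38: C(38, 6) = 2760681; 2760681 < 4782969? YES
  n = 39: C(39, 6) = 3262623; 3262623 < 4782969? YES
  n = 40: C(40, 6) = 3838380; 3838380 < 4782969? YES
  n = 41: C(41, 6) = 4496388; 4496388 < 4782969? YES
  n = 42: C(42, 6) = 5245786; 5245786 < 4782969? NO
The largest n with C(n, 6) < 4782969 is n = 41 (where E[X] = 1498796/1594323 ≈ 0.9401). Hence R_3(6) > 41, i.e. R_3(6) ≥ 42.

Largest n = 41; hence R_3(6) > 41.


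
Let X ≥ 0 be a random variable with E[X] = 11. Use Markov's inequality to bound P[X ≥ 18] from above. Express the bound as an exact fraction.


μ = E[X] = 11, a = 18.
Markov: P[X ≥ 18] ≤ μ/a = (11)/18 = 11/18.
Numerically: ≈ 0.61111.
(Since a = 18 > μ = 11.00000, the bound 11/18 is < 1 and informative.)

P[X ≥ 18] ≤ 11/18 ≈ 0.61111.


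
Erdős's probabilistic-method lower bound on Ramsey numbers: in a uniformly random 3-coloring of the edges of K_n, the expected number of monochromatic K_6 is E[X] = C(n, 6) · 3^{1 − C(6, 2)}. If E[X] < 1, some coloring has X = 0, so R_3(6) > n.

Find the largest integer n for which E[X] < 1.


We need C(n, 6) · 3^{1 − 15} < 1, i.e. C(n, 6) < 3^{15 − 1} = 4782969.
Check values of n near the boundary:
  n = 36: C(36, 6) = 1947792; 1947792 < 4782969? YES
  n = 37: C(37, 6) = 2324784; 2324784 < 4782969? YES
  n = 38: C(38, 6) = 2760681; 2760681 < 4782969? YES
  n = 39: C(39, 6) = 3262623; 3262623 < 4782969? YES
  n = 40: C(40, 6) = 3838380; 3838380 < 4782969? YES
  n = 41: C(41, 6) = 4496388; 4496388 < 4782969? YES
  n = 42: C(42, 6) = 5245786; 5245786 < 4782969? NO
The largest n with C(n, 6) < 4782969 is n = 41 (where E[X] = 1498796/1594323 ≈ 0.9400830). Hence R_3(6) > 41, i.e. R_3(6) ≥ 42.

Largest n = 41; hence R_3(6) > 41.


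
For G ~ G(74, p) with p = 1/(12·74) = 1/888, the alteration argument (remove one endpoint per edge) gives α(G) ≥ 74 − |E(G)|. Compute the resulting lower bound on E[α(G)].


E[|E(G)|] = C(74, 2)·p = 2701 · (1/888) = 73/24.
E[α(G)] ≥ n − E[|E(G)|] = 74 − 73/24 = 1703/24.
Numerically: ≈ 70.958333.
(This is only a lower bound; the true E[α(G)] may be larger.)

E[α(G)] ≥ 1703/24 ≈ 70.958333.


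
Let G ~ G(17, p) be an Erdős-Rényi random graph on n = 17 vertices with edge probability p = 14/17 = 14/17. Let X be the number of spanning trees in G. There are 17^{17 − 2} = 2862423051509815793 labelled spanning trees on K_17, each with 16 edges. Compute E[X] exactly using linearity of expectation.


K_17 has 17^{17 − 2} = 2862423051509815793 labelled spanning trees.
For each such spanning tree H, let X_H = 1 if all 16 edges of H are present in G. Then P[X_H = 1] = p^{16} = (14/17)^{16} = 2177953337809371136/48661191875666868481.
Summing the indicators: E[X] = Σ_H E[X_H] = 2862423051509815793 · p^{16} = 2862423051509815793 · 2177953337809371136/48661191875666868481 = 2177953337809371136/17.
Numerically: E[X] ≈ 1.2811e+17.

E[X] = 2862423051509815793 · (14/17)^{16} = 2177953337809371136/17 ≈ 1.2811e+17.


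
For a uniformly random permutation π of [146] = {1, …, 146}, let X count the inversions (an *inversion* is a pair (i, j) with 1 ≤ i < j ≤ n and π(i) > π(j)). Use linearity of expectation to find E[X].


Write X = Σ X_I over the C(146, 2) = 10585 pairs i < j, with X_I the indicator of one inversion.
There are 10585 indicators.
For each fixed pair i < j, the values π(i) and π(j) are two distinct elements of {1, …, 146} in uniformly random order; by symmetry P[π(i) > π(j)] = 1/2.
By linearity: E[X] = 10585 · (1/2) = C(146, 2) · (1/2) = 10585/2 = 10585/2 ≈ 5292.50000.

E[X] = 10585/2 = 5292.50000.


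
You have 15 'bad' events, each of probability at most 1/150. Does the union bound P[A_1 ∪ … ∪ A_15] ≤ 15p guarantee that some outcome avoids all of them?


Union bound: P[∪_{i=1}^{15} A_i] ≤ Σ_i P[A_i] ≤ 15·p = 15·(1/150) = 1/10.
Numerically: 1/10 ≈ 0.100.
Is 1/10 < 1? YES.
Since P[∪ A_i] ≤ 1/10 < 1, the complement has P[∩ A_i^c] ≥ 1 − 1/10 = 9/10 > 0, so some outcome avoids every A_i.

15·p = 1/10 ≈ 0.100; existence CERTIFIED by the union bound.


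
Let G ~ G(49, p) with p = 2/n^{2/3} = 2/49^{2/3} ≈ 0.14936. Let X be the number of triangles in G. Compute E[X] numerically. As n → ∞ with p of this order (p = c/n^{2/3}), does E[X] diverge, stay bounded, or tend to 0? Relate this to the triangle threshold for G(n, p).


Number of potential triangles: C(49, 3) = 18424.
Each occurs with probability p³ ≈ (0.14936)³ ≈ 3.3319450e-03.
By linearity: E[X] = C(49, 3)·p³ ≈ 18424 · 3.3319450e-03 ≈ 61.38776.
Since α = 2/3 < 1, p = c/n^{2/3} ≫ 1/n is above the triangle threshold p ~ 1/n. Asymptotically E[X] ~ (c³/6)·n^{3(1−α)} = (2³/6)·n^{1} → ∞; triangles are abundant w.h.p.

E[X] ≈ 61.38776; in regime p = Θ(1/n^{2/3}) E[X] diverges (above the triangle threshold p ~ 1/n).


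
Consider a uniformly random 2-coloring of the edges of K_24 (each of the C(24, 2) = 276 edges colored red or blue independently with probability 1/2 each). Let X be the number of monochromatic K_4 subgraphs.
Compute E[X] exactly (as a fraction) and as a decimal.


Let X = Σ_S X_S over the C(24, 4) = 10626 subsets S of size 4, where X_S = 1 if the K_4 on S is monochromatic.
For a fixed S, the K_4 on S has C(4, 2) = 6 edges. P[all 6 edges red] = (1/2)^6, and likewise for blue, so P[monochromatic] = 2·(1/2)^6 = 2^{1 − 6} = 1/32.
Summing: E[X] = C(24, 4) · 2^{1 − 6} = 10626 · 1/32 = 5313/16.
Numerically: E[X] ≈ 332.062.

E[X] = C(24,4)·2^(1−C(4,2)) = 5313/16 ≈ 332.062.


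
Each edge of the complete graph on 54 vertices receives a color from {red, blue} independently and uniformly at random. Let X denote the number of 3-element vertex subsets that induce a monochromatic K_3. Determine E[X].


Let X = Σ_S X_S over the C(54, 3) = 24804 subsets S of size 3, where X_S = 1 if the K_3 on S is monochromatic.
For a fixed S, the K_3 on S has C(3, 2) = 3 edges. P[all 3 edges red] = (1/2)^3, and likewise for blue, so P[monochromatic] = 2·(1/2)^3 = 2^{1 − 3} = 1/4.
Summing: E[X] = C(54, 3) · 2^{1 − 3} = 24804 · 1/4 = 6201.
Numerically: E[X] ≈ 6201.000.

E[X] = C(54,3)·2^(1−C(3,2)) = 6201 ≈ 6201.000.


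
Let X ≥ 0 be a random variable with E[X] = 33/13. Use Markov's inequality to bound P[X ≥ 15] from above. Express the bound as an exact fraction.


μ = E[X] = 33/13, a = 15.
Markov: P[X ≥ 15] ≤ μ/a = (33/13)/15 = 11/65.
Numerically: ≈ 0.16923.
(Since a = 15 > μ = 2.53846, the bound 11/65 is < 1 and informative.)

P[X ≥ 15] ≤ 11/65 ≈ 0.16923.


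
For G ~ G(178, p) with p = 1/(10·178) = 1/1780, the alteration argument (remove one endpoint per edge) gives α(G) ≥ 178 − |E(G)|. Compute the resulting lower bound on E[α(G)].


E[|E(G)|] = C(178, 2)·p = 15753 · (1/1780) = 177/20.
E[α(G)] ≥ n − E[|E(G)|] = 178 − 177/20 = 3383/20.
Numerically: ≈ 169.150.
(This is only a lower bound; the true E[α(G)] may be larger.)

E[α(G)] ≥ 3383/20 ≈ 169.150.


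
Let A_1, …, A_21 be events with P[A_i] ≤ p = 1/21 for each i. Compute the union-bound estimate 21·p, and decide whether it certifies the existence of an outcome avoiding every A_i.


Union bound: P[∪_{i=1}^{21} A_i] ≤ Σ_i P[A_i] ≤ 21·p = 21·(1/21) = 1.
Numerically: 1 ≈ 1.000000.
Is 1 < 1? NO.
Since the bound 1 is ≥ 1, the union bound is uninformative here; it does NOT by itself certify existence.

21·p = 1 ≈ 1.000000; existence NOT certified by the union bound.


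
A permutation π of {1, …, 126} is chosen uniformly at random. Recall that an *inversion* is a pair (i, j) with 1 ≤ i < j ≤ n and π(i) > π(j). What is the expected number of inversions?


Write X = Σ X_I over the C(126, 2) = 7875 pairs i < j, with X_I the indicator of one inversion.
There are 7875 indicators.
For each fixed pair i < j, the values π(i) and π(j) are two distinct elements of {1, …, 126} in uniformly random order; by symmetry P[π(i) > π(j)] = 1/2.
By linearity: E[X] = 7875 · (1/2) = C(126, 2) · (1/2) = 7875/2 = 7875/2 ≈ 3937.50000.

E[X] = 7875/2 = 3937.50000.


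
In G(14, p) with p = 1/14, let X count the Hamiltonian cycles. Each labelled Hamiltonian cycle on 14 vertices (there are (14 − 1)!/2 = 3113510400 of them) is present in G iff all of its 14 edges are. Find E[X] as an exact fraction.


K_14 has (14 − 1)!/2 = 3113510400 labelled Hamiltonian cycles.
For each such Hamiltonian cycle H, let X_H = 1 if all 14 edges of H are present in G. Then P[X_H = 1] = p^{14} = (1/14)^{14} = 1/11112006825558016.
By linearity: E[X] = Σ_H E[X_H] = 3113510400 · p^{14} = 3113510400 · 1/11112006825558016 = 868725/3100448333024.
Numerically: E[X] ≈ 2.802e-07.

E[X] = 3113510400 · (1/14)^{14} = 868725/3100448333024 ≈ 2.802e-07.


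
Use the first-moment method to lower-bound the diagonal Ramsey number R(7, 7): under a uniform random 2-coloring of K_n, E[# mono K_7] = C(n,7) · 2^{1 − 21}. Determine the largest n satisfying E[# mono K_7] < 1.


We need C(n, 7) · 2^{1 − 21} < 1, i.e. C(n, 7) < 2^{21 − 1} = 1048576.
Check values of n near the boundary:
  n = 25: C(25, 7) = 480700; 480700 < 1048576? YES
  n = 26: C(26, 7) = 657800; 657800 < 1048576? YES
  n = 27: C(27, 7) = 888030; 888030 < 1048576? YES
  n = 28: C(28, 7) = 1184040; 1184040 < 1048576? NO
  n = 29: C(29, 7) = 1560780; 1560780 < 1048576? NO
  n = 30: C(30, 7) = 2035800; 2035800 < 1048576? NO
The largest n with C(n, 7) < 1048576 is n = 27 (where E[X] = 444015/524288 ≈ 0.846891). Hence R(7, 7) > 27, i.e. R(7, 7) ≥ 28.

Largest n = 27; hence R(7, 7) > 27.


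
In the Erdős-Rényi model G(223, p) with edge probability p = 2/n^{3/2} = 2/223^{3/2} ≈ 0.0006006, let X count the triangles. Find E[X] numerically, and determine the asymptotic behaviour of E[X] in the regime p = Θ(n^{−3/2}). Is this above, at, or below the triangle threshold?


Number of potential triangles: C(223, 3) = 1823471.
Each occurs with probability p³ ≈ (0.0006006)³ ≈ 2.166298e-10.
By linearity: E[X] = C(223, 3)·p³ ≈ 1823471 · 2.166298e-10 ≈ 0.0004.
Since α = 3/2 > 1, p = c/n^{3/2} = o(1/n) is below the triangle threshold p ~ 1/n. Asymptotically E[X] ~ (c³/6)·n^{3(1−α)} = (2³/6)·n^{-1.5} → 0, so by Markov's inequality G has no triangles w.h.p.

E[X] ≈ 0.0004; in regime p = Θ(1/n^{3/2}) E[X] tends to 0 (below the triangle threshold p ~ 1/n).


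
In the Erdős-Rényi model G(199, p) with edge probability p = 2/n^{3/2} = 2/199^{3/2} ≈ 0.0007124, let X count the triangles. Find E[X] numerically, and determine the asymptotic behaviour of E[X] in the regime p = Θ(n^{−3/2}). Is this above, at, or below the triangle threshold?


Number of potential triangles: C(199, 3) = 1293699.
Each occurs with probability p³ ≈ (0.0007124)³ ≈ 3.616189e-10.
By linearity: E[X] = C(199, 3)·p³ ≈ 1293699 · 3.616189e-10 ≈ 0.0005.
Since α = 3/2 > 1, p = c/n^{3/2} = o(1/n) is below the triangle threshold p ~ 1/n. Asymptotically E[X] ~ (c³/6)·n^{3(1−α)} = (2³/6)·n^{-1.5} → 0, so by Markov's inequality G has no triangles w.h.p.

E[X] ≈ 0.0005; in regime p = Θ(1/n^{3/2}) E[X] tends to 0 (below the triangle threshold p ~ 1/n).


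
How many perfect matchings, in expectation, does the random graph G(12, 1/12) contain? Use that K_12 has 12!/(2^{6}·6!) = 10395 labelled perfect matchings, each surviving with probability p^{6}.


K_12 has 12!/(2^{6}·6!) = 10395 labelled perfect matchings.
For each such perfect matching H, let X_H = 1 if all 6 edges of H are present in G. Then P[X_H = 1] = p^{6} = (1/12)^{6} = 1/2985984.
By linearity of expectation: E[X] = Σ_H E[X_H] = 10395 · p^{6} = 10395 · 1/2985984 = 385/110592.
Numerically: E[X] ≈ 0.003481.

E[X] = 10395 · (1/12)^{6} = 385/110592 ≈ 0.003481.


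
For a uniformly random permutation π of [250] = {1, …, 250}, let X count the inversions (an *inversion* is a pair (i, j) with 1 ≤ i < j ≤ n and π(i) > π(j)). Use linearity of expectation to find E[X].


Write X = Σ X_I over the C(250, 2) = 31125 pairs i < j, with X_I the indicator of one inversion.
There are 31125 indicators.
For each fixed pair i < j, the values π(i) and π(j) are two distinct elements of {1, …, 250} in uniformly random order; by symmetry P[π(i) > π(j)] = 1/2.
By linearity: E[X] = 31125 · (1/2) = C(250, 2) · (1/2) = 31125/2 = 31125/2 ≈ 15562.5000.

E[X] = 31125/2 = 15562.5000.


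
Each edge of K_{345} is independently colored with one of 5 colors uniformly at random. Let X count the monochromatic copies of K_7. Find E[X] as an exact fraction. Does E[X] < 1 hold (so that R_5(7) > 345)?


E[X] = C(345, 7) · 5^{1 − 21} = 108567596033820 · 5^{−20} = 108567596033820/95367431640625.
As a reduced fraction: E[X] = 21713519206764/19073486328125 ≈ 1.13841.
Is E[X] < 1? NO.
Since E[X] ≥ 1, the first-moment bound is inconclusive at n = 345; it does NOT by itself certify R_5(7) > 345.

E[X] = 21713519206764/19073486328125 ≈ 1.13841; E[X] ≥ 1; first-moment method inconclusive here.


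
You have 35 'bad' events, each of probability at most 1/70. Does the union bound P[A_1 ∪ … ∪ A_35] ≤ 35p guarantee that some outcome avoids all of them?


Union bound: P[∪_{i=1}^{35} A_i] ≤ Σ_i P[A_i] ≤ 35·p = 35·(1/70) = 1/2.
Numerically: 1/2 ≈ 0.500.
Is 1/2 < 1? YES.
Since P[∪ A_i] ≤ 1/2 < 1, the complement has P[∩ A_i^c] ≥ 1 − 1/2 = 1/2 > 0, so some outcome avoids every A_i.

35·p = 1/2 ≈ 0.500; existence CERTIFIED by the union bound.


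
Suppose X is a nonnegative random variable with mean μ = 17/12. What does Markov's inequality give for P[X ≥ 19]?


μ = E[X] = 17/12, a = 19.
Markov: P[X ≥ 19] ≤ μ/a = (17/12)/19 = 17/228.
Numerically: ≈ 0.075.
(Since a = 19 > μ = 1.417, the bound 17/228 is < 1 and informative.)

P[X ≥ 19] ≤ 17/228 ≈ 0.075.


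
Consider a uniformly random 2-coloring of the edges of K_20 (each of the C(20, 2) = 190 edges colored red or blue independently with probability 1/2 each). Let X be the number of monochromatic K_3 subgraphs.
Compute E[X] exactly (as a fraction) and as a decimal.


Let X = Σ_S X_S over the C(20, 3) = 1140 subsets S of size 3, where X_S = 1 if the K_3 on S is monochromatic.
For a fixed S, the K_3 on S has C(3, 2) = 3 edges. P[all 3 edges red] = (1/2)^3, and likewise for blue, so P[monochromatic] = 2·(1/2)^3 = 2^{1 − 3} = 1/4.
By linearity of expectation: E[X] = C(20, 3) · 2^{1 − 3} = 1140 · 1/4 = 285.
Numerically: E[X] ≈ 285.0000.

E[X] = C(20,3)·2^(1−C(3,2)) = 285 ≈ 285.0000.


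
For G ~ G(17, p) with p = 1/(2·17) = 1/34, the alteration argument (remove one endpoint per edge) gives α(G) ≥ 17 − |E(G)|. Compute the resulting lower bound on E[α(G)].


E[|E(G)|] = C(17, 2)·p = 136 · (1/34) = 4.
E[α(G)] ≥ n − E[|E(G)|] = 17 − 4 = 13.
Numerically: ≈ 13.000000.
(This is only a lower bound; the true E[α(G)] may be larger.)

E[α(G)] ≥ 13 ≈ 13.000000.


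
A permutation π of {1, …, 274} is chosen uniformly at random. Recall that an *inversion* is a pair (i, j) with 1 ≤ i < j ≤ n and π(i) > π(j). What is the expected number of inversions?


Write X = Σ X_I over the C(274, 2) = 37401 pairs i < j, with X_I the indicator of one inversion.
There are 37401 indicators.
For each fixed pair i < j, the values π(i) and π(j) are two distinct elements of {1, …, 274} in uniformly random order; by symmetry P[π(i) > π(j)] = 1/2.
By linearity: E[X] = 37401 · (1/2) = C(274, 2) · (1/2) = 37401/2 = 37401/2 ≈ 18700.50000.

E[X] = 37401/2 = 18700.50000.


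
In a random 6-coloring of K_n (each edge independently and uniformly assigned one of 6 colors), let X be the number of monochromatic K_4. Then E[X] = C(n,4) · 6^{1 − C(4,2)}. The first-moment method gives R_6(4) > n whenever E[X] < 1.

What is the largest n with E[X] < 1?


We need C(n, 4) · 6^{1 − 6} < 1, i.e. C(n, 4) < 6^{6 − 1} = 7776.
Check values of n near the boundary:
  n = 18: C(18, 4) = 3060; 3060 < 7776? YES
  n = 19: C(19, 4) = 3876; 3876 < 7776? YES
  n = 20: C(20, 4) = 4845; 4845 < 7776? YES
  n = 21: C(21, 4) = 5985; 5985 < 7776? YES
  n = 22: C(22, 4) = 7315; 7315 < 7776? YES
  n = 23: C(23, 4) = 8855; 8855 < 7776? NO
  n = 24: C(24, 4) = 10626; 10626 < 7776? NO
  n = 25: C(25, 4) = 12650; 12650 < 7776? NO
The largest n with C(n, 4) < 7776 is n = 22 (where E[X] = 7315/7776 ≈ 0.94072). Hence R_6(4) > 22, i.e. R_6(4) ≥ 23.

Largest n = 22; hence R_6(4) > 22.


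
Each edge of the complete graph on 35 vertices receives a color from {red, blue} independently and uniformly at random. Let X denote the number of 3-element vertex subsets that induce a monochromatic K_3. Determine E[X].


Let X = Σ_S X_S over the C(35, 3) = 6545 subsets S of size 3, where X_S = 1 if the K_3 on S is monochromatic.
For a fixed S, the K_3 on S has C(3, 2) = 3 edges. P[all 3 edges red] = (1/2)^3, and likewise for blue, so P[monochromatic] = 2·(1/2)^3 = 2^{1 − 3} = 1/4.
By linearity: E[X] = C(35, 3) · 2^{1 − 3} = 6545 · 1/4 = 6545/4.
Numerically: E[X] ≈ 1636.2500.

E[X] = C(35,3)·2^(1−C(3,2)) = 6545/4 ≈ 1636.2500.


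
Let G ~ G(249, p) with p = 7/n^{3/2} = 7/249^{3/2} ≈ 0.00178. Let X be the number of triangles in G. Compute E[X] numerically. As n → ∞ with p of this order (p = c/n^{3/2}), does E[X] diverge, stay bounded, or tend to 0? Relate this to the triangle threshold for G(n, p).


Number of potential triangles: C(249, 3) = 2542124.
Each occurs with probability p³ ≈ (0.00178)³ ≈ 5.65454e-09.
By linearity: E[X] = C(249, 3)·p³ ≈ 2542124 · 5.65454e-09 ≈ 0.014.
Since α = 3/2 > 1, p = c/n^{3/2} = o(1/n) is below the triangle threshold p ~ 1/n. Asymptotically E[X] ~ (c³/6)·n^{3(1−α)} = (7³/6)·n^{-1.5} → 0, so by Markov's inequality G has no triangles w.h.p.

E[X] ≈ 0.014; in regime p = Θ(1/n^{3/2}) E[X] tends to 0 (below the triangle threshold p ~ 1/n).


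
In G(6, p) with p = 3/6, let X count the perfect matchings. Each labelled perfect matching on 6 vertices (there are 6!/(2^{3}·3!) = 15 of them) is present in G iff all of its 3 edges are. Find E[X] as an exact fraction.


K_6 has 6!/(2^{3}·3!) = 15 labelled perfect matchings.
For each such perfect matching H, let X_H = 1 if all 3 edges of H are present in G. Then P[X_H = 1] = p^{3} = (1/2)^{3} = 1/8.
Summing the indicators: E[X] = Σ_H E[X_H] = 15 · p^{3} = 15 · 1/8 = 15/8.
Numerically: E[X] ≈ 1.875.

E[X] = 15 · (1/2)^{3} = 15/8 ≈ 1.875.


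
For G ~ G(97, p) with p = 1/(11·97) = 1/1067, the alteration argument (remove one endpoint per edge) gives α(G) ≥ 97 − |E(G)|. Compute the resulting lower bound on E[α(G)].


E[|E(G)|] = C(97, 2)·p = 4656 · (1/1067) = 48/11.
E[α(G)] ≥ n − E[|E(G)|] = 97 − 48/11 = 1019/11.
Numerically: ≈ 92.6364.
(This is only a lower bound; the true E[α(G)] may be larger.)

E[α(G)] ≥ 1019/11 ≈ 92.6364.


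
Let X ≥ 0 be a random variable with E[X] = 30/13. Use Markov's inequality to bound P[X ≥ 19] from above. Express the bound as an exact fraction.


μ = E[X] = 30/13, a = 19.
Markov: P[X ≥ 19] ≤ μ/a = (30/13)/19 = 30/247.
Numerically: ≈ 0.1215.
(Since a = 19 > μ = 2.3077, the bound 30/247 is < 1 and informative.)

P[X ≥ 19] ≤ 30/247 ≈ 0.1215.


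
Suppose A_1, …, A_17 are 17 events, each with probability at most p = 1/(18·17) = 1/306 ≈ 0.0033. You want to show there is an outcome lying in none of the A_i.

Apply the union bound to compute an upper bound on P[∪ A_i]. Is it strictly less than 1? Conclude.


Union bound: P[∪_{i=1}^{17} A_i] ≤ Σ_i P[A_i] ≤ 17·p = 17·(1/306) = 1/18.
Numerically: 1/18 ≈ 0.0556.
Is 1/18 < 1? YES.
Since P[∪ A_i] ≤ 1/18 < 1, the complement has P[∩ A_i^c] ≥ 1 − 1/18 = 17/18 > 0, so some outcome avoids every A_i.

17·p = 1/18 ≈ 0.0556; existence CERTIFIED by the union bound.


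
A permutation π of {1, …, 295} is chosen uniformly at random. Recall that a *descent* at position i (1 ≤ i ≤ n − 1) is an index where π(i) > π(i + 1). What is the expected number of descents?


Write X = Σ X_I over i = 1, …, 294, with X_I the indicator of one descent.
There are 294 indicators.
For each fixed i, the pair (π(i), π(i+1)) is a uniformly random ordered pair of distinct values from {1, …, 295}; by symmetry P[π(i) > π(i+1)] = 1/2.
By linearity: E[X] = 294 · (1/2) = (295 − 1) · (1/2) = 147 ≈ 147.000000.

E[X] = 147 = 147.000000.


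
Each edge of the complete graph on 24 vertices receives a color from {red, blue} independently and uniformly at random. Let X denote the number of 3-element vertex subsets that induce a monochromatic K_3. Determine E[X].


Let X = Σ_S X_S over the C(24, 3) = 2024 subsets S of size 3, where X_S = 1 if the K_3 on S is monochromatic.
For a fixed S, the K_3 on S has C(3, 2) = 3 edges. P[all 3 edges red] = (1/2)^3, and likewise for blue, so P[monochromatic] = 2·(1/2)^3 = 2^{1 − 3} = 1/4.
Summing: E[X] = C(24, 3) · 2^{1 − 3} = 2024 · 1/4 = 506.
Numerically: E[X] ≈ 506.0000.

E[X] = C(24,3)·2^(1−C(3,2)) = 506 ≈ 506.0000.


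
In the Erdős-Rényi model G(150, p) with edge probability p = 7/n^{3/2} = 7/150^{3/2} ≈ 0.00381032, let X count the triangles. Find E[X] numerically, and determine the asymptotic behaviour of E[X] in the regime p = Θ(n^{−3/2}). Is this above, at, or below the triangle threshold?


Number of potential triangles: C(150, 3) = 551300.
Each occurs with probability p³ ≈ (0.00381032)³ ≈ 5.53201634e-08.
By linearity: E[X] = C(150, 3)·p³ ≈ 551300 · 5.53201634e-08 ≈ 0.030498.
Since α = 3/2 > 1, p = c/n^{3/2} = o(1/n) is below the triangle threshold p ~ 1/n. Asymptotically E[X] ~ (c³/6)·n^{3(1−α)} = (7³/6)·n^{-1.5} → 0, so by Markov's inequality G has no triangles w.h.p.

E[X] ≈ 0.030498; in regime p = Θ(1/n^{3/2}) E[X] tends to 0 (below the triangle threshold p ~ 1/n).


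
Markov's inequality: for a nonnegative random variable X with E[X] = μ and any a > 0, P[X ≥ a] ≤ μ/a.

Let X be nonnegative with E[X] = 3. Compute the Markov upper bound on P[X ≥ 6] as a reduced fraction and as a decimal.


μ = E[X] = 3, a = 6.
Markov: P[X ≥ 6] ≤ μ/a = (3)/6 = 1/2.
Numerically: ≈ 0.500.
(Since a = 6 > μ = 3.000, the bound 1/2 is < 1 and informative.)

P[X ≥ 6] ≤ 1/2 ≈ 0.500.


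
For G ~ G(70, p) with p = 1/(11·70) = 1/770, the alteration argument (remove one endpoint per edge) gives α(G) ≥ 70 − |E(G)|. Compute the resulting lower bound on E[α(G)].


E[|E(G)|] = C(70, 2)·p = 2415 · (1/770) = 69/22.
E[α(G)] ≥ n − E[|E(G)|] = 70 − 69/22 = 1471/22.
Numerically: ≈ 66.863636.
(This is only a lower bound; the true E[α(G)] may be larger.)

E[α(G)] ≥ 1471/22 ≈ 66.863636.


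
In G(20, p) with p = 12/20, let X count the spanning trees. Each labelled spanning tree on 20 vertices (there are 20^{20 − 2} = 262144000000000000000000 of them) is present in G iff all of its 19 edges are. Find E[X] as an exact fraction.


K_20 has 20^{20 − 2} = 262144000000000000000000 labelled spanning trees.
For each such spanning tree H, let X_H = 1 if all 19 edges of H are present in G. Then P[X_H = 1] = p^{19} = (3/5)^{19} = 1162261467/19073486328125.
By linearity: E[X] = Σ_H E[X_H] = 262144000000000000000000 · p^{19} = 262144000000000000000000 · 1162261467/19073486328125 = 79869999842655731712/5.
Numerically: E[X] ≈ 1.6e+19.

E[X] = 262144000000000000000000 · (3/5)^{19} = 79869999842655731712/5 ≈ 1.6e+19.


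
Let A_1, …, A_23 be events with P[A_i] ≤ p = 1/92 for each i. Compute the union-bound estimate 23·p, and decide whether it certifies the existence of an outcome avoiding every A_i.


Union bound: P[∪_{i=1}^{23} A_i] ≤ Σ_i P[A_i] ≤ 23·p = 23·(1/92) = 1/4.
Numerically: 1/4 ≈ 0.250.
Is 1/4 < 1? YES.
Since P[∪ A_i] ≤ 1/4 < 1, the complement has P[∩ A_i^c] ≥ 1 − 1/4 = 3/4 > 0, so some outcome avoids every A_i.

23·p = 1/4 ≈ 0.250; existence CERTIFIED by the union bound.


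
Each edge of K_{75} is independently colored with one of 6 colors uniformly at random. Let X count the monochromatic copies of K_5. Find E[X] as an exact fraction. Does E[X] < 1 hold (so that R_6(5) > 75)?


E[X] = C(75, 5) · 6^{1 − 10} = 17259390 · 6^{−9} = 17259390/10077696.
As a reduced fraction: E[X] = 958855/559872 ≈ 1.712633.
Is E[X] < 1? NO.
Since E[X] ≥ 1, the first-moment bound is inconclusive at n = 75; it does NOT by itself certify R_6(5) > 75.

E[X] = 958855/559872 ≈ 1.712633; E[X] ≥ 1; first-moment method inconclusive here.


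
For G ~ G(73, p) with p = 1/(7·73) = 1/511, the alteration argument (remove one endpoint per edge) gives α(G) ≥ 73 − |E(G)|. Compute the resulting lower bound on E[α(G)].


E[|E(G)|] = C(73, 2)·p = 2628 · (1/511) = 36/7.
E[α(G)] ≥ n − E[|E(G)|] = 73 − 36/7 = 475/7.
Numerically: ≈ 67.8571.
(This is only a lower bound; the true E[α(G)] may be larger.)

E[α(G)] ≥ 475/7 ≈ 67.8571.


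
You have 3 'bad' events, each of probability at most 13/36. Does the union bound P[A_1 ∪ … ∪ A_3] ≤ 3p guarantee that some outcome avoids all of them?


Union bound: P[∪_{i=1}^{3} A_i] ≤ Σ_i P[A_i] ≤ 3·p = 3·(13/36) = 13/12.
Numerically: 13/12 ≈ 1.08333.
Is 13/12 < 1? NO.
Since the bound 13/12 is ≥ 1, the union bound is uninformative here; it does NOT by itself certify existence.

3·p = 13/12 ≈ 1.08333; existence NOT certified by the union bound.


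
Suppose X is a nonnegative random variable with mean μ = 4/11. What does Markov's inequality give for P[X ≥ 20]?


μ = E[X] = 4/11, a = 20.
Markov: P[X ≥ 20] ≤ μ/a = (4/11)/20 = 1/55.
Numerically: ≈ 0.0182.
(Since a = 20 > μ = 0.3636, the bound 1/55 is < 1 and informative.)

P[X ≥ 20] ≤ 1/55 ≈ 0.0182.


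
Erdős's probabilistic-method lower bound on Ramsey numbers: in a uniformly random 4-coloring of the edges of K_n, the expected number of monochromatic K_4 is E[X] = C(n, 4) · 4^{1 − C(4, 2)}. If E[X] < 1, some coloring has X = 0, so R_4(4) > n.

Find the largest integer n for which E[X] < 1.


We need C(n, 4) · 4^{1 − 6} < 1, i.e. C(n, 4) < 4^{6 − 1} = 1024.
Check values of n near the boundary:
  n = 8: C(8, 4) = 70; 70 < 1024? YES
  n = 9: C(9, 4) = 126; 126 < 1024? YES
  n = 10: C(10, 4) = 210; 210 < 1024? YES
  n = 11: C(11, 4) = 330; 330 < 1024? YES
  n = 12: C(12, 4) = 495; 495 < 1024? YES
  n = 13: C(13, 4) = 715; 715 < 1024? YES
  n = 14: C(14, 4) = 1001; 1001 < 1024? YES
  n = 15: C(15, 4) = 1365; 1365 < 1024? NO
  n = 16: C(16, 4) = 1820; 1820 < 1024? NO
  n = 17: C(17, 4) = 2380; 2380 < 1024? NO
The largest n with C(n, 4) < 1024 is n = 14 (where E[X] = 1001/1024 ≈ 0.97754). Hence R_4(4) > 14, i.e. R_4(4) ≥ 15.

Largest n = 14; hence R_4(4) > 14.
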